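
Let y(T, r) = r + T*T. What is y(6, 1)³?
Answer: 50653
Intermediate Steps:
y(T, r) = r + T²
y(6, 1)³ = (1 + 6²)³ = (1 + 36)³ = 37³ = 50653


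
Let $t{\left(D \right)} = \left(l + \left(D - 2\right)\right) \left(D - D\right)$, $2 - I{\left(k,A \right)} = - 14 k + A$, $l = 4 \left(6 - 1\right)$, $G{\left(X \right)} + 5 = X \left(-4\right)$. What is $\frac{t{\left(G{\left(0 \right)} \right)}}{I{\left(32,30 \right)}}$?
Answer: $0$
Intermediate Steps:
$G{\left(X \right)} = -5 - 4 X$ ($G{\left(X \right)} = -5 + X \left(-4\right) = -5 - 4 X$)
$l = 20$ ($l = 4 \cdot 5 = 20$)
$I{\left(k,A \right)} = 2 - A + 14 k$ ($I{\left(k,A \right)} = 2 - \left(- 14 k + A\right) = 2 - \left(A - 14 k\right) = 2 - A + 14 k$)
$t{\left(D \right)} = 0$ ($t{\left(D \right)} = \left(20 + \left(D - 2\right)\right) \left(D - D\right) = \left(20 + \left(-2 + D\right)\right) 0 = \left(18 + D\right) 0 = 0$)
$\frac{t{\left(G{\left(0 \right)} \right)}}{I{\left(32,30 \right)}} = \frac{0}{2 - 30 + 14 \cdot 32} = \frac{0}{2 - 30 + 448} = \frac{0}{420} = 0 \cdot \frac{1}{420} = 0$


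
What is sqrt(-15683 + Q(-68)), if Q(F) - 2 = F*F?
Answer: I*sqrt(11057) ≈ 105.15*I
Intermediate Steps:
Q(F) = 2 + F**2 (Q(F) = 2 + F*F = 2 + F**2)
sqrt(-15683 + Q(-68)) = sqrt(-15683 + (2 + (-68)**2)) = sqrt(-15683 + (2 + 4624)) = sqrt(-15683 + 4626) = sqrt(-11057) = I*sqrt(11057)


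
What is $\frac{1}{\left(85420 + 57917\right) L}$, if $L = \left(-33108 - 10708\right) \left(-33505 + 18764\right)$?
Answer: $\frac{1}{92580172296072} \approx 1.0801 \cdot 10^{-14}$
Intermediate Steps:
$L = 645891656$ ($L = \left(-43816\right) \left(-14741\right) = 645891656$)
$\frac{1}{\left(85420 + 57917\right) L} = \frac{1}{\left(85420 + 57917\right) 645891656} = \frac{1}{143337} \cdot \frac{1}{645891656} = \frac{1}{92580172296072}$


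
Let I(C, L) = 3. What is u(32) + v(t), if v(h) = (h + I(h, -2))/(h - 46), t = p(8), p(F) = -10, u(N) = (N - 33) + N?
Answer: 249/8 ≈ 31.125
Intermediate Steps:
u(N) = -33 + 2*N (u(N) = (-33 + N) + N = -33 + 2*N)
t = -10
v(h) = (3 + h)/(-46 + h) (v(h) = (h + 3)/(h - 46) = (3 + h)/(-46 + h))
u(32) + v(t) = (-33 + 2*32) + (3 - 10)/(-46 - 10) = (-33 + 64) - 7/(-56) = 31 - 1/56*(-7) = 31 + ⅛ = 249/8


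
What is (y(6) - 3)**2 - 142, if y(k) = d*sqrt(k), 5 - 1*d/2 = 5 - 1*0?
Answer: -133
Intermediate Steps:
d = 0 (d = 10 - 2*(5 - 1*0) = 10 - 2*(5 + 0) = 10 - 2*5 = 10 - 10 = 0)
y(k) = 0 (y(k) = 0*sqrt(k) = 0)
(y(6) - 3)**2 - 142 = (0 - 3)**2 - 142 = (-3)**2 - 142 = 9 - 142 = -133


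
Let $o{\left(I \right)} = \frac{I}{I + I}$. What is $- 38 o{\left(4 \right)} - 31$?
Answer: $-50$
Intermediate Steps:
$o{\left(I \right)} = \frac{1}{2}$ ($o{\left(I \right)} = \frac{I}{2 I} = I \frac{1}{2 I} = \frac{1}{2}$)
$- 38 o{\left(4 \right)} - 31 = \left(-38\right) \frac{1}{2} - 31 = -19 - 31 = -50$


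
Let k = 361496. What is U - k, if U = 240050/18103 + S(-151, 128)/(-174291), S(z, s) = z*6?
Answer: -380182233174580/1051729991 ≈ -3.6148e+5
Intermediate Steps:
S(z, s) = 6*z
U = 13951651956/1051729991 (U = 240050/18103 + (6*(-151))/(-174291) = 240050*(1/18103) - 906*(-1/174291) = 240050/18103 + 302/58097 = 13951651956/1051729991 ≈ 13.265)
U - k = 13951651956/1051729991 - 1*361496 = 13951651956/1051729991 - 361496 = -380182233174580/1051729991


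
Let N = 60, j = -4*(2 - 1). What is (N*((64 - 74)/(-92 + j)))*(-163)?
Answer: -4075/4 ≈ -1018.8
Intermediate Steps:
j = -4 (j = -4*1 = -4)
(N*((64 - 74)/(-92 + j)))*(-163) = (60*((64 - 74)/(-92 - 4)))*(-163) = (60*(-10/(-96)))*(-163) = (60*(-10*(-1/96)))*(-163) = (60*(5/48))*(-163) = (25/4)*(-163) = -4075/4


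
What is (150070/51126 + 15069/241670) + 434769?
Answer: 2685938886108787/6177810210 ≈ 4.3477e+5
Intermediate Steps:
(150070/51126 + 15069/241670) + 434769 = (150070*(1/51126) + 15069*(1/241670)) + 434769 = (75035/25563 + 15069/241670) + 434769 = 18518917297/6177810210 + 434769 = 2685938886108787/6177810210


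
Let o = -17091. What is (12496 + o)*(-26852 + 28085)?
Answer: -5665635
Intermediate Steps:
(12496 + o)*(-26852 + 28085) = (12496 - 17091)*(-26852 + 28085) = -4595*1233 = -5665635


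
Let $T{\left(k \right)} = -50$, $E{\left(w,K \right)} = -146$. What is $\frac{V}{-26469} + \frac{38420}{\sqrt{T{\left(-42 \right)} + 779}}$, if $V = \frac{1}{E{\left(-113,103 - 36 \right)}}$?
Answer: $\frac{16497010123}{11593422} \approx 1423.0$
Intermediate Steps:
$V = - \frac{1}{146}$ ($V = \frac{1}{-146} = - \frac{1}{146} \approx -0.0068493$)
$\frac{V}{-26469} + \frac{38420}{\sqrt{T{\left(-42 \right)} + 779}} = - \frac{1}{146 \left(-26469\right)} + \frac{38420}{\sqrt{-50 + 779}} = \left(- \frac{1}{146}\right) \left(- \frac{1}{26469}\right) + \frac{38420}{\sqrt{729}} = \frac{1}{3864474} + \frac{38420}{27} = \frac{16497010123}{11593422}$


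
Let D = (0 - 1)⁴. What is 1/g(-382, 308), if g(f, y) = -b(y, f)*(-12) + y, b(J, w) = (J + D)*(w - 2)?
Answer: -1/1423564 ≈ -7.0246e-7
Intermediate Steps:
D = 1 (D = (-1)⁴ = 1)
b(J, w) = (1 + J)*(-2 + w) (b(J, w) = (J + 1)*(w - 2) = (1 + J)*(-2 + w))
g(f, y) = -24 - 23*y + 12*f + 12*f*y (g(f, y) = -(-2 + f - 2*y + y*f)*(-12) + y = -(-2 + f - 2*y + f*y)*(-12) + y = (2 - f + 2*y - f*y)*(-12) + y = (-24 - 24*y + 12*f + 12*f*y) + y = -24 - 23*y + 12*f + 12*f*y)
1/g(-382, 308) = 1/(-24 - 23*308 + 12*(-382) + 12*(-382)*308) = 1/(-24 - 7084 - 4584 - 1411872) = 1/(-1423564) = -1/1423564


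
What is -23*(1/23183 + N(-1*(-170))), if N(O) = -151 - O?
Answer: 171160066/23183 ≈ 7383.0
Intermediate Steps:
-23*(1/23183 + N(-1*(-170))) = -23*(1/23183 + (-151 - (-1)*(-170))) = -23*(1/23183 + (-151 - 1*170)) = -23*(1/23183 + (-151 - 170)) = -23*(1/23183 - 321) = -23*(-7441742/23183) = 171160066/23183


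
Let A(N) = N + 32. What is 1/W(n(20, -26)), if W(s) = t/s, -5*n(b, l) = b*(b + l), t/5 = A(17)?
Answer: 24/245 ≈ 0.097959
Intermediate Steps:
A(N) = 32 + N
t = 245 (t = 5*(32 + 17) = 5*49 = 245)
n(b, l) = -b*(b + l)/5
W(s) = 245/s
1/W(n(20, -26)) = 1/(245/((-⅕*20*(20 - 26)))) = 1/(245/((-⅕*20*(-6)))) = 1/(245/24) = 24/245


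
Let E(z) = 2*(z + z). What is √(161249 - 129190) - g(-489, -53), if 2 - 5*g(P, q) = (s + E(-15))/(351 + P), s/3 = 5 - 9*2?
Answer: -59/230 + √32059 ≈ 178.79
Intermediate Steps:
E(z) = 4*z (E(z) = 2*(2*z) = 4*z)
s = -39 (s = 3*(5 - 9*2) = 3*(5 - 18) = 3*(-13) = -39)
g(P, q) = ⅖ + 99/(5*(351 + P)) (g(P, q) = ⅖ - (-39 + 4*(-15))/(5*(351 + P)) = ⅖ - (-39 - 60)/(5*(351 + P)) = ⅖ - (-99)/(5*(351 + P)) = ⅖ + 99/(5*(351 + P)))
√(161249 - 129190) - g(-489, -53) = √(161249 - 129190) - (801 + 2*(-489))/(5*(351 - 489)) = √32059 - (801 - 978)/(5*(-138)) = √32059 - (-1)*(-177)/(5*138) = √32059 - 1*59/230 = √32059 - 59/230 = -59/230 + √32059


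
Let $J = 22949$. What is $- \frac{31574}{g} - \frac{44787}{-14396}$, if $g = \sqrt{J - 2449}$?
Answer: $\frac{44787}{14396} - \frac{15787 \sqrt{205}}{1025} \approx -217.41$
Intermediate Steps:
$g = 10 \sqrt{205}$ ($g = \sqrt{22949 - 2449} = \sqrt{20500} = 10 \sqrt{205} \approx 143.18$)
$- \frac{31574}{g} - \frac{44787}{-14396} = - \frac{31574}{10 \sqrt{205}} - \frac{44787}{-14396} = - 31574 \frac{\sqrt{205}}{2050} - - \frac{44787}{14396} = - \frac{15787 \sqrt{205}}{1025} + \frac{44787}{14396} = \frac{44787}{14396} - \frac{15787 \sqrt{205}}{1025}$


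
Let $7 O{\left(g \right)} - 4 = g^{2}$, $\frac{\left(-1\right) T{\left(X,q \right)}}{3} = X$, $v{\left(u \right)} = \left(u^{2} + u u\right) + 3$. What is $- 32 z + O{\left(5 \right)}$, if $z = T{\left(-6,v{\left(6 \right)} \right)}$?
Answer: $- \frac{4003}{7} \approx -571.86$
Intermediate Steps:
$v{\left(u \right)} = 3 + 2 u^{2}$ ($v{\left(u \right)} = \left(u^{2} + u^{2}\right) + 3 = 2 u^{2} + 3 = 3 + 2 u^{2}$)
$T{\left(X,q \right)} = - 3 X$
$z = 18$ ($z = \left(-3\right) \left(-6\right) = 18$)
$O{\left(g \right)} = \frac{4}{7} + \frac{g^{2}}{7}$
$- 32 z + O{\left(5 \right)} = \left(-32\right) 18 + \left(\frac{4}{7} + \frac{5^{2}}{7}\right) = -576 + \left(\frac{4}{7} + \frac{1}{7} \cdot 25\right) = -576 + \left(\frac{4}{7} + \frac{25}{7}\right) = -576 + \frac{29}{7} = - \frac{4003}{7}$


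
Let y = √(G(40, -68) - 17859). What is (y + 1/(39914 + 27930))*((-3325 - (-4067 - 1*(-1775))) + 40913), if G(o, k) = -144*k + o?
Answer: 9970/16961 + 39880*I*√8027 ≈ 0.58782 + 3.573e+6*I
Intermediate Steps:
G(o, k) = o - 144*k
y = I*√8027 (y = √((40 - 144*(-68)) - 17859) = √((40 + 9792) - 17859) = √(9832 - 17859) = √(-8027) = I*√8027 ≈ 89.594*I)
(y + 1/(39914 + 27930))*((-3325 - (-4067 - 1*(-1775))) + 40913) = (I*√8027 + 1/(39914 + 27930))*((-3325 - (-4067 - 1*(-1775))) + 40913) = (I*√8027 + 1/67844)*((-3325 - (-4067 + 1775)) + 40913) = (I*√8027 + 1/67844)*((-3325 - 1*(-2292)) + 40913) = (1/67844 + I*√8027)*((-3325 + 2292) + 40913) = (1/67844 + I*√8027)*(-1033 + 40913) = (1/67844 + I*√8027)*39880 = 9970/16961 + 39880*I*√8027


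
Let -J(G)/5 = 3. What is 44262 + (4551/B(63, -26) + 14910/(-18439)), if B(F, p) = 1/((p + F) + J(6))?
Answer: 2662281666/18439 ≈ 1.4438e+5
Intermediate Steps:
J(G) = -15 (J(G) = -5*3 = -15)
B(F, p) = 1/(-15 + F + p) (B(F, p) = 1/((p + F) - 15) = 1/((F + p) - 15) = 1/(-15 + F + p))
44262 + (4551/B(63, -26) + 14910/(-18439)) = 44262 + (4551/(1/(-15 + 63 - 26)) + 14910/(-18439)) = 44262 + (4551/(1/22) + 14910*(-1/18439)) = 44262 + (4551/(1/22) - 14910/18439) = 44262 + (4551*22 - 14910/18439) = 44262 + (100122 - 14910/18439) = 44262 + 1846134648/18439 = 2662281666/18439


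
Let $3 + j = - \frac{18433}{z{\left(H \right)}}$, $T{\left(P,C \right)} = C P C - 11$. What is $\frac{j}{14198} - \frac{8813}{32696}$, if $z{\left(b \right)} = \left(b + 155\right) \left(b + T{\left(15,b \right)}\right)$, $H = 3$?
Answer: $- \frac{628342194865}{2328748633832} \approx -0.26982$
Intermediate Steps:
$T{\left(P,C \right)} = -11 + P C^{2}$ ($T{\left(P,C \right)} = P C^{2} - 11 = -11 + P C^{2}$)
$z{\left(b \right)} = \left(155 + b\right) \left(-11 + b + 15 b^{2}\right)$ ($z{\left(b \right)} = \left(b + 155\right) \left(b + \left(-11 + 15 b^{2}\right)\right) = \left(155 + b\right) \left(-11 + b + 15 b^{2}\right)$)
$j = - \frac{78631}{20066}$ ($j = -3 - \frac{18433}{-1705 + 15 \cdot 3^{3} + 144 \cdot 3 + 2326 \cdot 3^{2}} = -3 - \frac{18433}{-1705 + 15 \cdot 27 + 432 + 2326 \cdot 9} = -3 - \frac{18433}{-1705 + 405 + 432 + 20934} = -3 - \frac{18433}{20066} = - \frac{78631}{20066} \approx -3.9186$)
$\frac{j}{14198} - \frac{8813}{32696} = - \frac{78631}{20066 \cdot 14198} - \frac{8813}{32696} = \left(- \frac{78631}{20066}\right) \frac{1}{14198} - \frac{8813}{32696} = - \frac{78631}{284897068} - \frac{8813}{32696} = - \frac{628342194865}{2328748633832}$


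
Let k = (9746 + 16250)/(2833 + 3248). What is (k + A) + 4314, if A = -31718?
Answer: -166617728/6081 ≈ -27400.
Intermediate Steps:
k = 25996/6081 ≈ 4.2750
(k + A) + 4314 = (25996/6081 - 31718) + 4314 = -192851162/6081 + 4314 = -166617728/6081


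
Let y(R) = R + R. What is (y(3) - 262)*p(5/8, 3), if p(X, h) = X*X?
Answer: -100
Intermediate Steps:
p(X, h) = X²
y(R) = 2*R
(y(3) - 262)*p(5/8, 3) = (2*3 - 262)*(5/8)² = (6 - 262)*(5*(⅛))² = -256*(5/8)² = -256*25/64 = -100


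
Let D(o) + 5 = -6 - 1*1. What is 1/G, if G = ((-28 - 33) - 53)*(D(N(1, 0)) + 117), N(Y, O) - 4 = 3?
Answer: -1/11970 ≈ -8.3542e-5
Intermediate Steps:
N(Y, O) = 7 (N(Y, O) = 4 + 3 = 7)
D(o) = -12 (D(o) = -5 + (-6 - 1*1) = -5 + (-6 - 1) = -5 - 7 = -12)
G = -11970 (G = ((-28 - 33) - 53)*(-12 + 117) = (-61 - 53)*105 = -114*105 = -11970)
1/G = 1/(-11970) = -1/11970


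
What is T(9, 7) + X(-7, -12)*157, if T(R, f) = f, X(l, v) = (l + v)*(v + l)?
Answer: 56684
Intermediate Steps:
X(l, v) = (l + v)² (X(l, v) = (l + v)*(l + v) = (l + v)²)
T(9, 7) + X(-7, -12)*157 = 7 + (-7 - 12)²*157 = 7 + (-19)²*157 = 7 + 361*157 = 7 + 56677 = 56684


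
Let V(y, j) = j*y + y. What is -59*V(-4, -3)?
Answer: -472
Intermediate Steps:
V(y, j) = y + j*y
-59*V(-4, -3) = -(-236)*(1 - 3) = -(-236)*(-2) = -59*8 = -472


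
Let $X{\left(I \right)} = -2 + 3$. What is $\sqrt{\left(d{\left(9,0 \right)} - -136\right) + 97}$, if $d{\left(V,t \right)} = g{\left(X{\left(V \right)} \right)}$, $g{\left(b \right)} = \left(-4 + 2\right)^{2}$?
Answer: $\sqrt{237} \approx 15.395$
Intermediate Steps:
$X{\left(I \right)} = 1$
$g{\left(b \right)} = 4$ ($g{\left(b \right)} = \left(-2\right)^{2} = 4$)
$d{\left(V,t \right)} = 4$
$\sqrt{\left(d{\left(9,0 \right)} - -136\right) + 97} = \sqrt{\left(4 - -136\right) + 97} = \sqrt{\left(4 + 136\right) + 97} = \sqrt{140 + 97} = \sqrt{237}$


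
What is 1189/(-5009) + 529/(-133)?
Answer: -2807898/666197 ≈ -4.2148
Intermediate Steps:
1189/(-5009) + 529/(-133) = 1189*(-1/5009) + 529*(-1/133) = -1189/5009 - 529/133 = -2807898/666197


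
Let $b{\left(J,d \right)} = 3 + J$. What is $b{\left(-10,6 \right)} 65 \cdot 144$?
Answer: $-65520$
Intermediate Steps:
$b{\left(-10,6 \right)} 65 \cdot 144 = \left(3 - 10\right) 65 \cdot 144 = \left(-7\right) 65 \cdot 144 = \left(-455\right) 144 = -65520$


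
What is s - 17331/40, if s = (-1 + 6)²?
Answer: -16331/40 ≈ -408.27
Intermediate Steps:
s = 25 (s = 5² = 25)
s - 17331/40 = 25 - 17331/40 = -16331/40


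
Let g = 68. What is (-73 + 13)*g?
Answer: -4080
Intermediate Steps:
(-73 + 13)*g = (-73 + 13)*68 = -60*68 = -4080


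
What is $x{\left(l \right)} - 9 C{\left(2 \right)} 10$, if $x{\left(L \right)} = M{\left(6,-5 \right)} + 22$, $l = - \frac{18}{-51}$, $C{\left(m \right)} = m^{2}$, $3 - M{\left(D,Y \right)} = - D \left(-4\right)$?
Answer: $-359$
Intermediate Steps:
$M{\left(D,Y \right)} = 3 - 4 D$ ($M{\left(D,Y \right)} = 3 - - D \left(-4\right) = 3 - 4 D$)
$l = \frac{6}{17}$ ($l = \left(-18\right) \left(- \frac{1}{51}\right) = \frac{6}{17} \approx 0.35294$)
$x{\left(L \right)} = 1$ ($x{\left(L \right)} = \left(3 - 24\right) + 22 = -21 + 22 = 1$)
$x{\left(l \right)} - 9 C{\left(2 \right)} 10 = 1 - 9 \cdot 2^{2} \cdot 10 = 1 - 9 \cdot 4 \cdot 10 = 1 - 36 \cdot 10 = 1 - 360 = -359$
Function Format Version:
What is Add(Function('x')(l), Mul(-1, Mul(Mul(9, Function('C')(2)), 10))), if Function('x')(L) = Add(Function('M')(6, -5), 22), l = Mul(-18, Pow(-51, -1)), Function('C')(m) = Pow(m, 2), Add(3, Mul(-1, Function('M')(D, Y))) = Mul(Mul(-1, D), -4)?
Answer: -359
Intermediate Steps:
Function('M')(D, Y) = Add(3, Mul(-4, D)) (Function('M')(D, Y) = Add(3, Mul(-1, Mul(Mul(-1, D), -4))) = Add(3, Mul(-1, Mul(4, D))) = Add(3, Mul(-4, D)))
l = Rational(6, 17) (l = Mul(-18, Rational(-1, 51)) = Rational(6, 17) ≈ 0.35294)
Function('x')(L) = 1 (Function('x')(L) = Add(Add(3, Mul(-4, 6)), 22) = Add(Add(3, -24), 22) = Add(-21, 22) = 1)
Add(Function('x')(l), Mul(-1, Mul(Mul(9, Function('C')(2)), 10))) = Add(1, Mul(-1, Mul(Mul(9, Pow(2, 2)), 10))) = Add(1, Mul(-1, Mul(Mul(9, 4), 10))) = Add(1, Mul(-1, Mul(36, 10))) = Add(1, Mul(-1, 360)) = Add(1, -360) = -359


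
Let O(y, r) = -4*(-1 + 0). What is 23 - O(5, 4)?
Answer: 19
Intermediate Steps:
O(y, r) = 4 (O(y, r) = -4*(-1) = 4)
23 - O(5, 4) = 23 - 1*4 = 23 - 4 = 19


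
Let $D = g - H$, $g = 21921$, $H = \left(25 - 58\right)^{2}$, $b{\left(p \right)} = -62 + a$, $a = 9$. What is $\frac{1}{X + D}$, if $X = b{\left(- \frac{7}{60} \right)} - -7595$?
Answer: $\frac{1}{28374} \approx 3.5244 \cdot 10^{-5}$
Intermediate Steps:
$b{\left(p \right)} = -53$ ($b{\left(p \right)} = -62 + 9 = -53$)
$H = 1089$ ($H = \left(-33\right)^{2} = 1089$)
$D = 20832$ ($D = 21921 - 1089 = 20832$)
$X = 7542$ ($X = -53 - -7595 = -53 + 7595 = 7542$)
$\frac{1}{X + D} = \frac{1}{7542 + 20832} = \frac{1}{28374}$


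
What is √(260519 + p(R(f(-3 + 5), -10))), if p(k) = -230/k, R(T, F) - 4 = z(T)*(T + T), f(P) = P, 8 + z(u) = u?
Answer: √1042122/2 ≈ 510.42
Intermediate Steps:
z(u) = -8 + u
R(T, F) = 4 + 2*T*(-8 + T) (R(T, F) = 4 + (-8 + T)*(T + T) = 4 + (-8 + T)*(2*T) = 4 + 2*T*(-8 + T))
√(260519 + p(R(f(-3 + 5), -10))) = √(260519 - 230/(4 + 2*(-3 + 5)*(-8 + (-3 + 5)))) = √(260519 - 230/(4 + 2*2*(-8 + 2))) = √(260519 - 230/(4 + 2*2*(-6))) = √(260519 - 230/(4 - 24)) = √(260519 - 230/(-20)) = √(260519 - 230*(-1/20)) = √(260519 + 23/2) = √(521061/2) = √1042122/2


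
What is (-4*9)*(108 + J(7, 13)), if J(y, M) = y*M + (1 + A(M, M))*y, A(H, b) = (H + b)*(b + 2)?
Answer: -105696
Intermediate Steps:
A(H, b) = (2 + b)*(H + b) (A(H, b) = (H + b)*(2 + b) = (2 + b)*(H + b))
J(y, M) = M*y + y*(1 + 2*M² + 4*M) (J(y, M) = y*M + (1 + (M² + 2*M + 2*M + M*M))*y = M*y + (1 + (M² + 2*M + 2*M + M²))*y = M*y + (1 + (2*M² + 4*M))*y = M*y + (1 + 2*M² + 4*M)*y = M*y + y*(1 + 2*M² + 4*M))
(-4*9)*(108 + J(7, 13)) = (-4*9)*(108 + 7*(1 + 2*13² + 5*13)) = -36*(108 + 7*(1 + 2*169 + 65)) = -36*(108 + 7*(1 + 338 + 65)) = -36*(108 + 7*404) = -36*(108 + 2828) = -36*2936 = -105696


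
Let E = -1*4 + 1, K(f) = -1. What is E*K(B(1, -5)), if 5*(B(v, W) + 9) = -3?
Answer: 3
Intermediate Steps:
B(v, W) = -48/5 (B(v, W) = -9 + (1/5)*(-3) = -9 - 3/5 = -48/5)
E = -3 (E = -4 + 1 = -3)
E*K(B(1, -5)) = -3*(-1) = 3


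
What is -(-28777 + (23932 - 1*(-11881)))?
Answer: -7036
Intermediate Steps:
-(-28777 + (23932 - 1*(-11881))) = -(-28777 + (23932 + 11881)) = -(-28777 + 35813) = -1*7036 = -7036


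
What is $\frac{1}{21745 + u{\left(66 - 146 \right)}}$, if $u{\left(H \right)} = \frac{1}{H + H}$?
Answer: $\frac{160}{3479199} \approx 4.5988 \cdot 10^{-5}$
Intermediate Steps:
$u{\left(H \right)} = \frac{1}{2 H}$
$\frac{1}{21745 + u{\left(66 - 146 \right)}} = \frac{1}{21745 + \frac{1}{2 \left(66 - 146\right)}} = \frac{1}{21745 + \frac{1}{2 \left(-80\right)}} = \frac{1}{21745 + \frac{1}{2} \left(- \frac{1}{80}\right)} = \frac{1}{21745 - \frac{1}{160}} = \frac{1}{\frac{3479199}{160}} = \frac{160}{3479199}$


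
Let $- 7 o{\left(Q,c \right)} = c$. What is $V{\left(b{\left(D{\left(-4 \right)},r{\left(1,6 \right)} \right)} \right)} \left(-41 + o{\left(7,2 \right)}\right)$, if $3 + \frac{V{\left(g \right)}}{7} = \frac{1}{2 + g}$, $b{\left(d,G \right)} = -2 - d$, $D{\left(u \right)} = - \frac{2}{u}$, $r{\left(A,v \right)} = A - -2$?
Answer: $1445$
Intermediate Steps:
$o{\left(Q,c \right)} = - \frac{c}{7}$
$r{\left(A,v \right)} = 2 + A$ ($r{\left(A,v \right)} = A + 2 = 2 + A$)
$V{\left(g \right)} = -21 + \frac{7}{2 + g}$
$V{\left(b{\left(D{\left(-4 \right)},r{\left(1,6 \right)} \right)} \right)} \left(-41 + o{\left(7,2 \right)}\right) = \frac{7 \left(-5 - 3 \left(-2 - - \frac{2}{-4}\right)\right)}{2 - \left(2 - \frac{2}{-4}\right)} \left(-41 - \frac{2}{7}\right) = \frac{7 \left(-5 - 3 \left(-2 - \left(-2\right) \left(- \frac{1}{4}\right)\right)\right)}{2 - \left(2 - - \frac{1}{2}\right)} \left(-41 - \frac{2}{7}\right) = \frac{7 \left(-5 - 3 \left(-2 - \frac{1}{2}\right)\right)}{2 - \frac{5}{2}} \left(- \frac{289}{7}\right) = \frac{7 \left(-5 - - \frac{15}{2}\right)}{2 - \frac{5}{2}} \left(- \frac{289}{7}\right) = \frac{7 \left(-5 + \frac{15}{2}\right)}{- \frac{1}{2}} \left(- \frac{289}{7}\right) = 7 \left(-2\right) \frac{5}{2} \left(- \frac{289}{7}\right) = \left(-35\right) \left(- \frac{289}{7}\right) = 1445$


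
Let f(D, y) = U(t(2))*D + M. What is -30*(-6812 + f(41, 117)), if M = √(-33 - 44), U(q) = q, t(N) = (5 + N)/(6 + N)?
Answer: 813135/4 - 30*I*√77 ≈ 2.0328e+5 - 263.25*I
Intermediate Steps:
t(N) = (5 + N)/(6 + N)
M = I*√77 (M = √(-77) = I*√77 ≈ 8.775*I)
f(D, y) = 7*D/8 + I*√77 (f(D, y) = ((5 + 2)/(6 + 2))*D + I*√77 = (7/8)*D + I*√77 = ((⅛)*7)*D + I*√77 = 7*D/8 + I*√77)
-30*(-6812 + f(41, 117)) = -30*(-6812 + ((7/8)*41 + I*√77)) = -30*(-6812 + (287/8 + I*√77)) = -30*(-54209/8 + I*√77) = 813135/4 - 30*I*√77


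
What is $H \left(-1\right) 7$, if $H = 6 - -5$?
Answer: $-77$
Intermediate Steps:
$H = 11$ ($H = 6 + 5 = 11$)
$H \left(-1\right) 7 = 11 \left(-1\right) 7 = \left(-11\right) 7 = -77$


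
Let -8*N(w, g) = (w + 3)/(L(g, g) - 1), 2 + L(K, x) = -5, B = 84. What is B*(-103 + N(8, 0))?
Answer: -138201/16 ≈ -8637.6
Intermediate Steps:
L(K, x) = -7 (L(K, x) = -2 - 5 = -7)
N(w, g) = 3/64 + w/64 (N(w, g) = -(w + 3)/(8*(-7 - 1)) = -(3 + w)/(8*(-8)) = -(3 + w)*(-1)/(8*8) = -(-3/8 - w/8)/8 = 3/64 + w/64)
B*(-103 + N(8, 0)) = 84*(-103 + (3/64 + (1/64)*8)) = 84*(-103 + (3/64 + ⅛)) = 84*(-103 + 11/64) = 84*(-6581/64) = -138201/16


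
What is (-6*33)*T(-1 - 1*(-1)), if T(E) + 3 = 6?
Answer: -594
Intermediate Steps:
T(E) = 3 (T(E) = -3 + 6 = 3)
(-6*33)*T(-1 - 1*(-1)) = -6*33*3 = -198*3 = -594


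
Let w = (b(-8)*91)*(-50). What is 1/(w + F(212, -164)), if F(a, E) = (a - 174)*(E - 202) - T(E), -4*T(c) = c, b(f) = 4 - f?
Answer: -1/68549 ≈ -1.4588e-5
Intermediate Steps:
T(c) = -c/4
F(a, E) = E/4 + (-202 + E)*(-174 + a) (F(a, E) = (a - 174)*(E - 202) - (-1)*E/4 = (-174 + a)*(-202 + E) + E/4 = (-202 + E)*(-174 + a) + E/4 = E/4 + (-202 + E)*(-174 + a))
w = -54600 (w = ((4 - 1*(-8))*91)*(-50) = ((4 + 8)*91)*(-50) = (12*91)*(-50) = 1092*(-50) = -54600)
1/(w + F(212, -164)) = 1/(-54600 + (35148 - 202*212 - 695/4*(-164) - 164*212)) = 1/(-54600 + (35148 - 42824 + 28495 - 34768)) = 1/(-54600 - 13949) = 1/(-68549) = -1/68549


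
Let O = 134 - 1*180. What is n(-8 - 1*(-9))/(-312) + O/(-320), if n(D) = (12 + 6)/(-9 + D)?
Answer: 157/1040 ≈ 0.15096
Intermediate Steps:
O = -46 (O = 134 - 180 = -46)
n(D) = 18/(-9 + D)
n(-8 - 1*(-9))/(-312) + O/(-320) = (18/(-9 + (-8 - 1*(-9))))/(-312) - 46/(-320) = (18/(-9 + (-8 + 9)))*(-1/312) - 46*(-1/320) = (18/(-9 + 1))*(-1/312) + 23/160 = (18/(-8))*(-1/312) + 23/160 = (18*(-⅛))*(-1/312) + 23/160 = -9/4*(-1/312) + 23/160 = 3/416 + 23/160 = 157/1040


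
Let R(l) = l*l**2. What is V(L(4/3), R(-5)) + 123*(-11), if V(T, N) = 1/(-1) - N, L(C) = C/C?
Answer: -1229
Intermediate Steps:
R(l) = l**3
L(C) = 1
V(T, N) = -1 - N
V(L(4/3), R(-5)) + 123*(-11) = (-1 - 1*(-5)**3) + 123*(-11) = (-1 - 1*(-125)) - 1353 = (-1 + 125) - 1353 = 124 - 1353 = -1229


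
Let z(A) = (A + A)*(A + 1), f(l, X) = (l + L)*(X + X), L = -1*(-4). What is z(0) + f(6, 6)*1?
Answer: 120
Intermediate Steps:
L = 4
f(l, X) = 2*X*(4 + l) (f(l, X) = (l + 4)*(X + X) = (4 + l)*(2*X) = 2*X*(4 + l))
z(A) = 2*A*(1 + A) (z(A) = (2*A)*(1 + A) = 2*A*(1 + A))
z(0) + f(6, 6)*1 = 2*0*(1 + 0) + (2*6*(4 + 6))*1 = 2*0*1 + (2*6*10)*1 = 0 + 120*1 = 0 + 120 = 120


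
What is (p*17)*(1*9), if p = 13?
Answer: 1989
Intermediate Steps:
(p*17)*(1*9) = (13*17)*(1*9) = 221*9 = 1989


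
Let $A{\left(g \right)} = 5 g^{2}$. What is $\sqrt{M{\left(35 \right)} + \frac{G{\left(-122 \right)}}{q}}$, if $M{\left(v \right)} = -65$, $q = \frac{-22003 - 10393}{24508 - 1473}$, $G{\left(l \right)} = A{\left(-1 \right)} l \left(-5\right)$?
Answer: $\frac{i \sqrt{586063806510}}{16198} \approx 47.262 i$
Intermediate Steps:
$G{\left(l \right)} = - 25 l$ ($G{\left(l \right)} = 5 \left(-1\right)^{2} l \left(-5\right) = 5 \cdot 1 l \left(-5\right) = 5 l \left(-5\right) = - 25 l$)
$q = - \frac{32396}{23035} \approx -1.4064$
$\sqrt{M{\left(35 \right)} + \frac{G{\left(-122 \right)}}{q}} = \sqrt{-65 + \frac{\left(-25\right) \left(-122\right)}{- \frac{32396}{23035}}} = \sqrt{-65 + 3050 \left(- \frac{23035}{32396}\right)} = \sqrt{-65 - \frac{35128375}{16198}} = \sqrt{- \frac{36181245}{16198}} = \frac{i \sqrt{586063806510}}{16198}$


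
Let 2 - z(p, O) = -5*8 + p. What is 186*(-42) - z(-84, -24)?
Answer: -7938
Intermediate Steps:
z(p, O) = 42 - p (z(p, O) = 2 - (-5*8 + p) = 2 - (-40 + p) = 2 + (40 - p) = 42 - p)
186*(-42) - z(-84, -24) = 186*(-42) - (42 - 1*(-84)) = -7812 - (42 + 84) = -7812 - 1*126 = -7812 - 126 = -7938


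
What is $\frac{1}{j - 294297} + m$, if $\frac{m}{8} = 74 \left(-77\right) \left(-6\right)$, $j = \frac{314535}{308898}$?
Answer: $\frac{8287849505406762}{30302480057} \approx 2.735 \cdot 10^{5}$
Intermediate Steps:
$j = \frac{104845}{102966}$ ($j = 314535 \cdot \frac{1}{308898} = \frac{104845}{102966} \approx 1.0182$)
$m = 273504$ ($m = 8 \cdot 74 \left(-77\right) \left(-6\right) = 8 \left(\left(-5698\right) \left(-6\right)\right) = 8 \cdot 34188 = 273504$)
$\frac{1}{j - 294297} + m = \frac{1}{\frac{104845}{102966} - 294297} + 273504 = \frac{1}{- \frac{30302480057}{102966}} + 273504 = - \frac{102966}{30302480057} + 273504 = \frac{8287849505406762}{30302480057}$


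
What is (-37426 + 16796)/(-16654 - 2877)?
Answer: 20630/19531 ≈ 1.0563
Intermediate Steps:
(-37426 + 16796)/(-16654 - 2877) = -20630/(-19531) = -20630*(-1/19531) = 20630/19531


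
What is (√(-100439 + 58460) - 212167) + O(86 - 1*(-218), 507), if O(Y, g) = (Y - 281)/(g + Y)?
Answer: -172067414/811 + I*√41979 ≈ -2.1217e+5 + 204.89*I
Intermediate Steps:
O(Y, g) = (-281 + Y)/(Y + g)
(√(-100439 + 58460) - 212167) + O(86 - 1*(-218), 507) = (√(-100439 + 58460) - 212167) + (-281 + (86 - 1*(-218)))/((86 - 1*(-218)) + 507) = (√(-41979) - 212167) + (-281 + (86 + 218))/((86 + 218) + 507) = (I*√41979 - 212167) + (-281 + 304)/(304 + 507) = (-212167 + I*√41979) + 23/811 = -172067414/811 + I*√41979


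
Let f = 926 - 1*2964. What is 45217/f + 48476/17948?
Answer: -178190157/9144506 ≈ -19.486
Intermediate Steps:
f = -2038 (f = 926 - 2964 = -2038)
45217/f + 48476/17948 = 45217/(-2038) + 48476/17948 = 45217*(-1/2038) + 48476*(1/17948) = -45217/2038 + 12119/4487 = -178190157/9144506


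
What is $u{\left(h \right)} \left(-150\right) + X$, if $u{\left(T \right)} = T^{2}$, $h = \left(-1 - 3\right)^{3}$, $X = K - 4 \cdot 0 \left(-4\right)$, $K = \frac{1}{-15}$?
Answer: $- \frac{9216001}{15} \approx -6.144 \cdot 10^{5}$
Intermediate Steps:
$K = - \frac{1}{15} \approx -0.066667$
$X = - \frac{1}{15}$ ($X = - \frac{1}{15} - 4 \cdot 0 \left(-4\right) = - \frac{1}{15} - 0 \left(-4\right) = - \frac{1}{15} - 0 = - \frac{1}{15} + 0 = - \frac{1}{15} \approx -0.066667$)
$h = -64$ ($h = \left(-4\right)^{3} = -64$)
$u{\left(h \right)} \left(-150\right) + X = \left(-64\right)^{2} \left(-150\right) - \frac{1}{15} = 4096 \left(-150\right) - \frac{1}{15} = -614400 - \frac{1}{15} = - \frac{9216001}{15}$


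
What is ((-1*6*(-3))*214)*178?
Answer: 685656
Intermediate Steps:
((-1*6*(-3))*214)*178 = (-6*(-3)*214)*178 = (18*214)*178 = 3852*178 = 685656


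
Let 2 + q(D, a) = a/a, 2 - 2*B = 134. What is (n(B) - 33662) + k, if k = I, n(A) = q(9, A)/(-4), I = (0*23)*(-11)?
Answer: -134647/4 ≈ -33662.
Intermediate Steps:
B = -66 (B = 1 - ½*134 = 1 - 67 = -66)
q(D, a) = -1 (q(D, a) = -2 + a/a = -2 + 1 = -1)
I = 0 (I = 0*(-11) = 0)
n(A) = ¼ (n(A) = -1/(-4) = -1*(-¼) = ¼)
k = 0
(n(B) - 33662) + k = (¼ - 33662) + 0 = -134647/4 + 0 = -134647/4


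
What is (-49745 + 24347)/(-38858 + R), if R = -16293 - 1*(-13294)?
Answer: 25398/41857 ≈ 0.60678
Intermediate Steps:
R = -2999 (R = -16293 + 13294 = -2999)
(-49745 + 24347)/(-38858 + R) = (-49745 + 24347)/(-38858 - 2999) = -25398/(-41857) = -25398*(-1/41857) = 25398/41857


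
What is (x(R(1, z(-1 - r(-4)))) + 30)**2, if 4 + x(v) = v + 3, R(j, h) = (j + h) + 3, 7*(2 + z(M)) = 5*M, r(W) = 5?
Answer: 34969/49 ≈ 713.65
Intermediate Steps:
z(M) = -2 + 5*M/7 (z(M) = -2 + (5*M)/7 = -2 + 5*M/7)
R(j, h) = 3 + h + j (R(j, h) = (h + j) + 3 = 3 + h + j)
x(v) = -1 + v (x(v) = -4 + (v + 3) = -4 + (3 + v) = -1 + v)
(x(R(1, z(-1 - r(-4)))) + 30)**2 = ((-1 + (3 + (-2 + 5*(-1 - 1*5)/7) + 1)) + 30)**2 = ((-1 + (3 + (-2 + 5*(-1 - 5)/7) + 1)) + 30)**2 = ((-1 + (3 + (-2 + (5/7)*(-6)) + 1)) + 30)**2 = ((-1 + (3 + (-2 - 30/7) + 1)) + 30)**2 = ((-1 + (3 - 44/7 + 1)) + 30)**2 = ((-1 - 16/7) + 30)**2 = (-23/7 + 30)**2 = (187/7)**2 = 34969/49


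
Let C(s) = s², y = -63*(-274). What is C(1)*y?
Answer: 17262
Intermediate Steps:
y = 17262
C(1)*y = 1²*17262 = 1*17262 = 17262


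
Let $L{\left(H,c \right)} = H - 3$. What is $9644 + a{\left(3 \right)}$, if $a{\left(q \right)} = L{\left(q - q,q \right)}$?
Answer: $9641$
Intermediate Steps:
$L{\left(H,c \right)} = -3 + H$ ($L{\left(H,c \right)} = H - 3 = -3 + H$)
$a{\left(q \right)} = -3$ ($a{\left(q \right)} = -3 + \left(q - q\right) = -3 + 0 = -3$)
$9644 + a{\left(3 \right)} = 9644 - 3 = 9641$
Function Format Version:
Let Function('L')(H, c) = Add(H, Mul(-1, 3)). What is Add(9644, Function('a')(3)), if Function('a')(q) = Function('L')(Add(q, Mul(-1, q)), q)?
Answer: 9641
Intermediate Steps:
Function('L')(H, c) = Add(-3, H) (Function('L')(H, c) = Add(H, -3) = Add(-3, H))
Function('a')(q) = -3 (Function('a')(q) = Add(-3, Add(q, Mul(-1, q))) = Add(-3, 0) = -3)
Add(9644, Function('a')(3)) = Add(9644, -3) = 9641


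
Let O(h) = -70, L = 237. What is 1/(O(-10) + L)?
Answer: 1/167 ≈ 0.0059880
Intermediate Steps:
1/(O(-10) + L) = 1/(-70 + 237) = 1/167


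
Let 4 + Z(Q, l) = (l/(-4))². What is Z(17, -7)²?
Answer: 225/256 ≈ 0.87891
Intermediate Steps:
Z(Q, l) = -4 + l²/16 (Z(Q, l) = -4 + (l/(-4))² = -4 + (l*(-¼))² = -4 + (-l/4)² = -4 + l²/16)
Z(17, -7)² = (-4 + (1/16)*(-7)²)² = (-4 + (1/16)*49)² = (-4 + 49/16)² = (-15/16)² = 225/256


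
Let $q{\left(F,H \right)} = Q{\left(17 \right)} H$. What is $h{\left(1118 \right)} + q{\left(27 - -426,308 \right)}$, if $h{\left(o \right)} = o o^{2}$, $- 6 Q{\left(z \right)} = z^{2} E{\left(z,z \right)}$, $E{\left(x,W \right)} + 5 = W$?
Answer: $1397237008$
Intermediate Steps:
$E{\left(x,W \right)} = -5 + W$
$Q{\left(z \right)} = - \frac{z^{2} \left(-5 + z\right)}{6}$
$q{\left(F,H \right)} = - 578 H$ ($q{\left(F,H \right)} = \frac{17^{2} \left(5 - 17\right)}{6} H = \frac{1}{6} \cdot 289 \left(5 - 17\right) H = \frac{1}{6} \cdot 289 \left(-12\right) H = - 578 H$)
$h{\left(o \right)} = o^{3}$
$h{\left(1118 \right)} + q{\left(27 - -426,308 \right)} = 1118^{3} - 178024 = 1397415032 - 178024 = 1397237008$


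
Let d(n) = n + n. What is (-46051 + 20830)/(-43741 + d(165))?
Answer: 25221/43411 ≈ 0.58098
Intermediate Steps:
d(n) = 2*n
(-46051 + 20830)/(-43741 + d(165)) = (-46051 + 20830)/(-43741 + 2*165) = -25221/(-43741 + 330) = -25221/(-43411) = -25221*(-1/43411) = 25221/43411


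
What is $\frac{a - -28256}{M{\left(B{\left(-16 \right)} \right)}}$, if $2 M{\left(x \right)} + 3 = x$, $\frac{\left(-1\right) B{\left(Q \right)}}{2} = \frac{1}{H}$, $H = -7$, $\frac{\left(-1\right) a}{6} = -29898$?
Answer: $- \frac{2907016}{19} \approx -1.53 \cdot 10^{5}$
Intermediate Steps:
$a = 179388$ ($a = \left(-6\right) \left(-29898\right) = 179388$)
$B{\left(Q \right)} = \frac{2}{7}$ ($B{\left(Q \right)} = - \frac{2}{-7} = \left(-2\right) \left(- \frac{1}{7}\right) = \frac{2}{7}$)
$M{\left(x \right)} = - \frac{3}{2} + \frac{x}{2}$
$\frac{a - -28256}{M{\left(B{\left(-16 \right)} \right)}} = \frac{179388 - -28256}{- \frac{3}{2} + \frac{1}{2} \cdot \frac{2}{7}} = \frac{179388 + 28256}{- \frac{3}{2} + \frac{1}{7}} = \frac{207644}{- \frac{19}{14}} = 207644 \left(- \frac{14}{19}\right) = - \frac{2907016}{19}$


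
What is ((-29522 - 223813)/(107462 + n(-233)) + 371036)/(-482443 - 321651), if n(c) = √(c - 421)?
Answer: (-371036*√654 + 39872017297*I)/(804094*(√654 - 107462*I)) ≈ -0.46143 - 6.9775e-10*I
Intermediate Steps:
n(c) = √(-421 + c)
((-29522 - 223813)/(107462 + n(-233)) + 371036)/(-482443 - 321651) = ((-29522 - 223813)/(107462 + √(-421 - 233)) + 371036)/(-482443 - 321651) = (-253335/(107462 + √(-654)) + 371036)/(-804094) = (-253335/(107462 + I*√654) + 371036)*(-1/804094) = (371036 - 253335/(107462 + I*√654))*(-1/804094) = -185518/402047 + 253335/(804094*(107462 + I*√654))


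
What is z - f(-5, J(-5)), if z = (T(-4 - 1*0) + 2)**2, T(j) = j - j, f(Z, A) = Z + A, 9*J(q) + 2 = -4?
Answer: 29/3 ≈ 9.6667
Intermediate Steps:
J(q) = -2/3 (J(q) = -2/9 + (1/9)*(-4) = -2/9 - 4/9 = -2/3)
f(Z, A) = A + Z
T(j) = 0
z = 4 (z = (0 + 2)**2 = 2**2 = 4)
z - f(-5, J(-5)) = 4 - (-2/3 - 5) = 4 - 1*(-17/3) = 4 + 17/3 = 29/3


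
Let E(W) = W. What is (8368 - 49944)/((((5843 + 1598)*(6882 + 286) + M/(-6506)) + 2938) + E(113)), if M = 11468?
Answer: -135246728/173515466433 ≈ -0.00077945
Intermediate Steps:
(8368 - 49944)/((((5843 + 1598)*(6882 + 286) + M/(-6506)) + 2938) + E(113)) = (8368 - 49944)/((((5843 + 1598)*(6882 + 286) + 11468/(-6506)) + 2938) + 113) = -41576/(((7441*7168 + 11468*(-1/6506)) + 2938) + 113) = -41576/(((53337088 - 5734/3253) + 2938) + 113) = -41576/((173505541530/3253 + 2938) + 113) = -41576/(173515098844/3253 + 113) = -41576/173515466433/3253 = -41576*3253/173515466433 = -135246728/173515466433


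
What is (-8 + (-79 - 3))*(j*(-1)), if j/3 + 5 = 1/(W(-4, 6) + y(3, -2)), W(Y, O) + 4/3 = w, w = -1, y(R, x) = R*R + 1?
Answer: -30240/23 ≈ -1314.8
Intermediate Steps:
y(R, x) = 1 + R**2 (y(R, x) = R**2 + 1 = 1 + R**2)
W(Y, O) = -7/3 (W(Y, O) = -4/3 - 1 = -7/3)
j = -336/23 (j = -15 + 3/(-7/3 + (1 + 3**2)) = -15 + 3/(-7/3 + (1 + 9)) = -15 + 3/(-7/3 + 10) = -15 + 3/(23/3) = -15 + 3*(3/23) = -15 + 9/23 = -336/23 ≈ -14.609)
(-8 + (-79 - 3))*(j*(-1)) = (-8 + (-79 - 3))*(-336/23*(-1)) = (-8 - 82)*(336/23) = -90*336/23 = -30240/23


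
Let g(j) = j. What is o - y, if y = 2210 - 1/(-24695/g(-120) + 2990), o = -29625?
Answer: -2441712641/76699 ≈ -31835.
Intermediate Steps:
y = 169504766/76699 (y = 2210 - 1/(-24695/(-120) + 2990) = 2210 - 1/(-24695*(-1/120) + 2990) = 2210 - 1/(4939/24 + 2990) = 2210 - 1/76699/24 = 2210 - 1*24/76699 = 2210 - 24/76699 = 169504766/76699 ≈ 2210.0)
o - y = -29625 - 1*169504766/76699 = -29625 - 169504766/76699 = -2441712641/76699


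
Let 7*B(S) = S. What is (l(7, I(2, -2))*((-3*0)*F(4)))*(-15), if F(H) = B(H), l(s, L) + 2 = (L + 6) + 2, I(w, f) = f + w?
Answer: 0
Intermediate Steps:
B(S) = S/7
l(s, L) = 6 + L (l(s, L) = -2 + ((L + 6) + 2) = -2 + ((6 + L) + 2) = -2 + (8 + L) = 6 + L)
F(H) = H/7
(l(7, I(2, -2))*((-3*0)*F(4)))*(-15) = ((6 + (-2 + 2))*((-3*0)*((⅐)*4)))*(-15) = ((6 + 0)*(0*(4/7)))*(-15) = (6*0)*(-15) = 0*(-15) = 0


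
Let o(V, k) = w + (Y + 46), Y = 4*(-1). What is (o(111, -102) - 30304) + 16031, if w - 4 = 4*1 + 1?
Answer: -14222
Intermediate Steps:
Y = -4
w = 9 (w = 4 + (4*1 + 1) = 4 + (4 + 1) = 4 + 5 = 9)
o(V, k) = 51 (o(V, k) = 9 + (-4 + 46) = 9 + 42 = 51)
(o(111, -102) - 30304) + 16031 = (51 - 30304) + 16031 = -30253 + 16031 = -14222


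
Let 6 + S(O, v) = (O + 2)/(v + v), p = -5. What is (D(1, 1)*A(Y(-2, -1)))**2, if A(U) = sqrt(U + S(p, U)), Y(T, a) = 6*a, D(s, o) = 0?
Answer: 0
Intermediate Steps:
S(O, v) = -6 + (2 + O)/(2*v) (S(O, v) = -6 + (O + 2)/(v + v) = -6 + (2 + O)/((2*v)) = -6 + (2 + O)*(1/(2*v)) = -6 + (2 + O)/(2*v))
A(U) = sqrt(U + (-3 - 12*U)/(2*U)) (A(U) = sqrt(U + (2 - 5 - 12*U)/(2*U)) = sqrt(U + (-3 - 12*U)/(2*U)))
(D(1, 1)*A(Y(-2, -1)))**2 = (0*(sqrt(-24 - 6/(6*(-1)) + 4*(6*(-1)))/2))**2 = (0*(sqrt(-24 - 6/(-6) + 4*(-6))/2))**2 = (0*(sqrt(-24 - 6*(-1/6) - 24)/2))**2 = (0*(sqrt(-24 + 1 - 24)/2))**2 = (0*(sqrt(-47)/2))**2 = (0*((I*sqrt(47))/2))**2 = (0*(I*sqrt(47)/2))**2 = 0**2 = 0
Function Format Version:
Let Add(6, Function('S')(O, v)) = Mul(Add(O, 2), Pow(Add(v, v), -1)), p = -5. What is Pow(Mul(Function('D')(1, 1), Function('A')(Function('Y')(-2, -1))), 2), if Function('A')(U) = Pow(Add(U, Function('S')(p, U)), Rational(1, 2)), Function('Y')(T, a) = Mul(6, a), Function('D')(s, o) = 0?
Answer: 0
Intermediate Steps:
Function('S')(O, v) = Add(-6, Mul(Rational(1, 2), Pow(v, -1), Add(2, O))) (Function('S')(O, v) = Add(-6, Mul(Add(O, 2), Pow(Add(v, v), -1))) = Add(-6, Mul(Add(2, O), Pow(Mul(2, v), -1))) = Add(-6, Mul(Add(2, O), Mul(Rational(1, 2), Pow(v, -1)))) = Add(-6, Mul(Rational(1, 2), Pow(v, -1), Add(2, O))))
Function('A')(U) = Pow(Add(U, Mul(Rational(1, 2), Pow(U, -1), Add(-3, Mul(-12, U)))), Rational(1, 2)) (Function('A')(U) = Pow(Add(U, Mul(Rational(1, 2), Pow(U, -1), Add(2, -5, Mul(-12, U)))), Rational(1, 2)) = Pow(Add(U, Mul(Rational(1, 2), Pow(U, -1), Add(-3, Mul(-12, U)))), Rational(1, 2)))
Pow(Mul(Function('D')(1, 1), Function('A')(Function('Y')(-2, -1))), 2) = Pow(Mul(0, Mul(Rational(1, 2), Pow(Add(-24, Mul(-6, Pow(Mul(6, -1), -1)), Mul(4, Mul(6, -1))), Rational(1, 2)))), 2) = Pow(Mul(0, Mul(Rational(1, 2), Pow(Add(-24, Mul(-6, Pow(-6, -1)), Mul(4, -6)), Rational(1, 2)))), 2) = Pow(Mul(0, Mul(Rational(1, 2), Pow(Add(-24, Mul(-6, Rational(-1, 6)), -24), Rational(1, 2)))), 2) = Pow(Mul(0, Mul(Rational(1, 2), Pow(Add(-24, 1, -24), Rational(1, 2)))), 2) = Pow(Mul(0, Mul(Rational(1, 2), Pow(-47, Rational(1, 2)))), 2) = Pow(Mul(0, Mul(Rational(1, 2), Mul(I, Pow(47, Rational(1, 2))))), 2) = Pow(Mul(0, Mul(Rational(1, 2), I, Pow(47, Rational(1, 2)))), 2) = Pow(0, 2) = 0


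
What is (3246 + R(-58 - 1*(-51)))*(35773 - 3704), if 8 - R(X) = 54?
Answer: 102620800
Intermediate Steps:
R(X) = -46 (R(X) = 8 - 1*54 = 8 - 54 = -46)
(3246 + R(-58 - 1*(-51)))*(35773 - 3704) = (3246 - 46)*(35773 - 3704) = 3200*32069 = 102620800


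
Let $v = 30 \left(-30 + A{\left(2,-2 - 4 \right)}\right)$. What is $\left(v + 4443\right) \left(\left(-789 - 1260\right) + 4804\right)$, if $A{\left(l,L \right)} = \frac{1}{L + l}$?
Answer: $\frac{19480605}{2} \approx 9.7403 \cdot 10^{6}$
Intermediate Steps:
$v = - \frac{1815}{2}$ ($v = 30 \left(-30 + \frac{1}{\left(-2 - 4\right) + 2}\right) = 30 \left(-30 + \frac{1}{-6 + 2}\right) = 30 \left(-30 + \frac{1}{-4}\right) = 30 \left(-30 - \frac{1}{4}\right) = 30 \left(- \frac{121}{4}\right) = - \frac{1815}{2} \approx -907.5$)
$\left(v + 4443\right) \left(\left(-789 - 1260\right) + 4804\right) = \left(- \frac{1815}{2} + 4443\right) \left(\left(-789 - 1260\right) + 4804\right) = \frac{7071 \left(\left(-789 - 1260\right) + 4804\right)}{2} = \frac{7071 \left(-2049 + 4804\right)}{2} = \frac{7071}{2} \cdot 2755 = \frac{19480605}{2}$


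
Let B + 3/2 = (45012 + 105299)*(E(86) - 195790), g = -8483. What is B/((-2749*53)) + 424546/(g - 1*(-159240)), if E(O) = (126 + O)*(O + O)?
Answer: 7220916780293799/43929685258 ≈ 1.6437e+5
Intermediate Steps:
E(O) = 2*O*(126 + O) (E(O) = (126 + O)*(2*O) = 2*O*(126 + O))
B = -47896900775/2 (B = -3/2 + (45012 + 105299)*(2*86*(126 + 86) - 195790) = -3/2 + 150311*(2*86*212 - 195790) = -3/2 + 150311*(36464 - 195790) = -3/2 + 150311*(-159326) = -3/2 - 23948450386 = -47896900775/2 ≈ -2.3948e+10)
B/((-2749*53)) + 424546/(g - 1*(-159240)) = -47896900775/(2*((-2749*53))) + 424546/(-8483 - 1*(-159240)) = -47896900775/2/(-145697) + 424546/(-8483 + 159240) = -47896900775/2*(-1/145697) + 424546/150757 = 47896900775/291394 + 424546*(1/150757) = 47896900775/291394 + 424546/150757 = 7220916780293799/43929685258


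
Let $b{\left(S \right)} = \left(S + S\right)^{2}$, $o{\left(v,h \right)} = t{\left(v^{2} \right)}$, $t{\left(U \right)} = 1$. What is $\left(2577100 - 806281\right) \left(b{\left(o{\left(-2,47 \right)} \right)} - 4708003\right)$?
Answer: $-8337014081181$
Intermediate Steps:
$o{\left(v,h \right)} = 1$
$b{\left(S \right)} = 4 S^{2}$ ($b{\left(S \right)} = \left(2 S\right)^{2} = 4 S^{2}$)
$\left(2577100 - 806281\right) \left(b{\left(o{\left(-2,47 \right)} \right)} - 4708003\right) = \left(2577100 - 806281\right) \left(4 \cdot 1^{2} - 4708003\right) = 1770819 \left(4 \cdot 1 - 4708003\right) = 1770819 \left(4 - 4708003\right) = 1770819 \left(-4707999\right) = -8337014081181$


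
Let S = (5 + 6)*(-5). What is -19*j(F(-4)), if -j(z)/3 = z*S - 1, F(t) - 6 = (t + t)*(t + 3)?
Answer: -43947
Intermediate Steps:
F(t) = 6 + 2*t*(3 + t) (F(t) = 6 + (t + t)*(t + 3) = 6 + (2*t)*(3 + t) = 6 + 2*t*(3 + t))
S = -55 (S = 11*(-5) = -55)
j(z) = 3 + 165*z (j(z) = -3*(z*(-55) - 1) = -3*(-55*z - 1) = -3*(-1 - 55*z) = 3 + 165*z)
-19*j(F(-4)) = -19*(3 + 165*(6 + 2*(-4)**2 + 6*(-4))) = -19*(3 + 165*(6 + 2*16 - 24)) = -19*(3 + 165*(6 + 32 - 24)) = -19*(3 + 165*14) = -19*(3 + 2310) = -19*2313 = -43947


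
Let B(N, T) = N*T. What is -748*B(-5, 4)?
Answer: 14960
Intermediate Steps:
-748*B(-5, 4) = -(-3740)*4 = -748*(-20) = 14960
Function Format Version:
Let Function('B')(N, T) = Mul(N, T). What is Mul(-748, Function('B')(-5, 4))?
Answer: 14960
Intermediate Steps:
Mul(-748, Function('B')(-5, 4)) = Mul(-748, Mul(-5, 4)) = Mul(-748, -20) = 14960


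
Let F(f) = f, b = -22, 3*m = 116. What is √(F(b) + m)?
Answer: 5*√6/3 ≈ 4.0825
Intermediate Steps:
m = 116/3 (m = (⅓)*116 = 116/3 ≈ 38.667)
√(F(b) + m) = √(-22 + 116/3) = √(50/3) = 5*√6/3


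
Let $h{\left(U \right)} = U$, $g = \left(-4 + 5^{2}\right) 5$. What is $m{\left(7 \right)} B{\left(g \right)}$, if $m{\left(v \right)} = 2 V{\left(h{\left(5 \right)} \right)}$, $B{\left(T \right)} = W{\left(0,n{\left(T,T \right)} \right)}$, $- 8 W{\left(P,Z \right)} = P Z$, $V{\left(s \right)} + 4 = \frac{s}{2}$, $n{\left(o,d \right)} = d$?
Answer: $0$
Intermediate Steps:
$g = 105$ ($g = \left(-4 + 25\right) 5 = 21 \cdot 5 = 105$)
$V{\left(s \right)} = -4 + \frac{s}{2}$
$W{\left(P,Z \right)} = - \frac{P Z}{8}$
$B{\left(T \right)} = 0$ ($B{\left(T \right)} = \left(- \frac{1}{8}\right) 0 T = 0$)
$m{\left(v \right)} = -3$ ($m{\left(v \right)} = 2 \left(-4 + \frac{1}{2} \cdot 5\right) = 2 \left(-4 + \frac{5}{2}\right) = 2 \left(- \frac{3}{2}\right) = -3$)
$m{\left(7 \right)} B{\left(g \right)} = \left(-3\right) 0 = 0$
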